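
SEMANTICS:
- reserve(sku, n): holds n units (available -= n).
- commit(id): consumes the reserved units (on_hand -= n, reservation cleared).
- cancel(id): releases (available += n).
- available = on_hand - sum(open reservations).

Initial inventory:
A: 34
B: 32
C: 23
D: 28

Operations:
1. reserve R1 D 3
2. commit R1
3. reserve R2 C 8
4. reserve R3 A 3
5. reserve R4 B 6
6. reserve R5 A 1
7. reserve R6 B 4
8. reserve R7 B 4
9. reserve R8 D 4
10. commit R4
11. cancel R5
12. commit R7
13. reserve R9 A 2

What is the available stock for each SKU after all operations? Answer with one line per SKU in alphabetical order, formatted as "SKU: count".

Answer: A: 29
B: 18
C: 15
D: 21

Derivation:
Step 1: reserve R1 D 3 -> on_hand[A=34 B=32 C=23 D=28] avail[A=34 B=32 C=23 D=25] open={R1}
Step 2: commit R1 -> on_hand[A=34 B=32 C=23 D=25] avail[A=34 B=32 C=23 D=25] open={}
Step 3: reserve R2 C 8 -> on_hand[A=34 B=32 C=23 D=25] avail[A=34 B=32 C=15 D=25] open={R2}
Step 4: reserve R3 A 3 -> on_hand[A=34 B=32 C=23 D=25] avail[A=31 B=32 C=15 D=25] open={R2,R3}
Step 5: reserve R4 B 6 -> on_hand[A=34 B=32 C=23 D=25] avail[A=31 B=26 C=15 D=25] open={R2,R3,R4}
Step 6: reserve R5 A 1 -> on_hand[A=34 B=32 C=23 D=25] avail[A=30 B=26 C=15 D=25] open={R2,R3,R4,R5}
Step 7: reserve R6 B 4 -> on_hand[A=34 B=32 C=23 D=25] avail[A=30 B=22 C=15 D=25] open={R2,R3,R4,R5,R6}
Step 8: reserve R7 B 4 -> on_hand[A=34 B=32 C=23 D=25] avail[A=30 B=18 C=15 D=25] open={R2,R3,R4,R5,R6,R7}
Step 9: reserve R8 D 4 -> on_hand[A=34 B=32 C=23 D=25] avail[A=30 B=18 C=15 D=21] open={R2,R3,R4,R5,R6,R7,R8}
Step 10: commit R4 -> on_hand[A=34 B=26 C=23 D=25] avail[A=30 B=18 C=15 D=21] open={R2,R3,R5,R6,R7,R8}
Step 11: cancel R5 -> on_hand[A=34 B=26 C=23 D=25] avail[A=31 B=18 C=15 D=21] open={R2,R3,R6,R7,R8}
Step 12: commit R7 -> on_hand[A=34 B=22 C=23 D=25] avail[A=31 B=18 C=15 D=21] open={R2,R3,R6,R8}
Step 13: reserve R9 A 2 -> on_hand[A=34 B=22 C=23 D=25] avail[A=29 B=18 C=15 D=21] open={R2,R3,R6,R8,R9}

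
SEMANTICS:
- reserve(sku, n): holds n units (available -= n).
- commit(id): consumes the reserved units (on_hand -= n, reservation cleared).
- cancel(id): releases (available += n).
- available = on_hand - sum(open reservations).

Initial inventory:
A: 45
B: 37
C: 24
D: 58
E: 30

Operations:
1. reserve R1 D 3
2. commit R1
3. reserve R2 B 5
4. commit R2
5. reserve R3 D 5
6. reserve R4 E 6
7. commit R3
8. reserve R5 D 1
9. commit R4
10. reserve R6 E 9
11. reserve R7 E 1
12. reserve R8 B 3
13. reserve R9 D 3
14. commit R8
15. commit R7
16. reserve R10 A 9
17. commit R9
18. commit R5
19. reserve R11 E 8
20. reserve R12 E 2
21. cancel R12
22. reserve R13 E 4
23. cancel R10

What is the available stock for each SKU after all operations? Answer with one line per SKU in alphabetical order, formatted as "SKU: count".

Step 1: reserve R1 D 3 -> on_hand[A=45 B=37 C=24 D=58 E=30] avail[A=45 B=37 C=24 D=55 E=30] open={R1}
Step 2: commit R1 -> on_hand[A=45 B=37 C=24 D=55 E=30] avail[A=45 B=37 C=24 D=55 E=30] open={}
Step 3: reserve R2 B 5 -> on_hand[A=45 B=37 C=24 D=55 E=30] avail[A=45 B=32 C=24 D=55 E=30] open={R2}
Step 4: commit R2 -> on_hand[A=45 B=32 C=24 D=55 E=30] avail[A=45 B=32 C=24 D=55 E=30] open={}
Step 5: reserve R3 D 5 -> on_hand[A=45 B=32 C=24 D=55 E=30] avail[A=45 B=32 C=24 D=50 E=30] open={R3}
Step 6: reserve R4 E 6 -> on_hand[A=45 B=32 C=24 D=55 E=30] avail[A=45 B=32 C=24 D=50 E=24] open={R3,R4}
Step 7: commit R3 -> on_hand[A=45 B=32 C=24 D=50 E=30] avail[A=45 B=32 C=24 D=50 E=24] open={R4}
Step 8: reserve R5 D 1 -> on_hand[A=45 B=32 C=24 D=50 E=30] avail[A=45 B=32 C=24 D=49 E=24] open={R4,R5}
Step 9: commit R4 -> on_hand[A=45 B=32 C=24 D=50 E=24] avail[A=45 B=32 C=24 D=49 E=24] open={R5}
Step 10: reserve R6 E 9 -> on_hand[A=45 B=32 C=24 D=50 E=24] avail[A=45 B=32 C=24 D=49 E=15] open={R5,R6}
Step 11: reserve R7 E 1 -> on_hand[A=45 B=32 C=24 D=50 E=24] avail[A=45 B=32 C=24 D=49 E=14] open={R5,R6,R7}
Step 12: reserve R8 B 3 -> on_hand[A=45 B=32 C=24 D=50 E=24] avail[A=45 B=29 C=24 D=49 E=14] open={R5,R6,R7,R8}
Step 13: reserve R9 D 3 -> on_hand[A=45 B=32 C=24 D=50 E=24] avail[A=45 B=29 C=24 D=46 E=14] open={R5,R6,R7,R8,R9}
Step 14: commit R8 -> on_hand[A=45 B=29 C=24 D=50 E=24] avail[A=45 B=29 C=24 D=46 E=14] open={R5,R6,R7,R9}
Step 15: commit R7 -> on_hand[A=45 B=29 C=24 D=50 E=23] avail[A=45 B=29 C=24 D=46 E=14] open={R5,R6,R9}
Step 16: reserve R10 A 9 -> on_hand[A=45 B=29 C=24 D=50 E=23] avail[A=36 B=29 C=24 D=46 E=14] open={R10,R5,R6,R9}
Step 17: commit R9 -> on_hand[A=45 B=29 C=24 D=47 E=23] avail[A=36 B=29 C=24 D=46 E=14] open={R10,R5,R6}
Step 18: commit R5 -> on_hand[A=45 B=29 C=24 D=46 E=23] avail[A=36 B=29 C=24 D=46 E=14] open={R10,R6}
Step 19: reserve R11 E 8 -> on_hand[A=45 B=29 C=24 D=46 E=23] avail[A=36 B=29 C=24 D=46 E=6] open={R10,R11,R6}
Step 20: reserve R12 E 2 -> on_hand[A=45 B=29 C=24 D=46 E=23] avail[A=36 B=29 C=24 D=46 E=4] open={R10,R11,R12,R6}
Step 21: cancel R12 -> on_hand[A=45 B=29 C=24 D=46 E=23] avail[A=36 B=29 C=24 D=46 E=6] open={R10,R11,R6}
Step 22: reserve R13 E 4 -> on_hand[A=45 B=29 C=24 D=46 E=23] avail[A=36 B=29 C=24 D=46 E=2] open={R10,R11,R13,R6}
Step 23: cancel R10 -> on_hand[A=45 B=29 C=24 D=46 E=23] avail[A=45 B=29 C=24 D=46 E=2] open={R11,R13,R6}

Answer: A: 45
B: 29
C: 24
D: 46
E: 2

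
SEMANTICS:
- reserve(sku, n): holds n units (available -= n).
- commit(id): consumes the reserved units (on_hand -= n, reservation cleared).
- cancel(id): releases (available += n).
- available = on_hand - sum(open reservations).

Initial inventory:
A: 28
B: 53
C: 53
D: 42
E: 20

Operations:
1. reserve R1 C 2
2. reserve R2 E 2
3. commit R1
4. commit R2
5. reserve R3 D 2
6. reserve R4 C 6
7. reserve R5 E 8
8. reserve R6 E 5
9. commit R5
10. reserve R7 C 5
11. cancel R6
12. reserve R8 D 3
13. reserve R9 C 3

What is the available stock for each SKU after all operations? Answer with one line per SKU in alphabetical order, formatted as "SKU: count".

Step 1: reserve R1 C 2 -> on_hand[A=28 B=53 C=53 D=42 E=20] avail[A=28 B=53 C=51 D=42 E=20] open={R1}
Step 2: reserve R2 E 2 -> on_hand[A=28 B=53 C=53 D=42 E=20] avail[A=28 B=53 C=51 D=42 E=18] open={R1,R2}
Step 3: commit R1 -> on_hand[A=28 B=53 C=51 D=42 E=20] avail[A=28 B=53 C=51 D=42 E=18] open={R2}
Step 4: commit R2 -> on_hand[A=28 B=53 C=51 D=42 E=18] avail[A=28 B=53 C=51 D=42 E=18] open={}
Step 5: reserve R3 D 2 -> on_hand[A=28 B=53 C=51 D=42 E=18] avail[A=28 B=53 C=51 D=40 E=18] open={R3}
Step 6: reserve R4 C 6 -> on_hand[A=28 B=53 C=51 D=42 E=18] avail[A=28 B=53 C=45 D=40 E=18] open={R3,R4}
Step 7: reserve R5 E 8 -> on_hand[A=28 B=53 C=51 D=42 E=18] avail[A=28 B=53 C=45 D=40 E=10] open={R3,R4,R5}
Step 8: reserve R6 E 5 -> on_hand[A=28 B=53 C=51 D=42 E=18] avail[A=28 B=53 C=45 D=40 E=5] open={R3,R4,R5,R6}
Step 9: commit R5 -> on_hand[A=28 B=53 C=51 D=42 E=10] avail[A=28 B=53 C=45 D=40 E=5] open={R3,R4,R6}
Step 10: reserve R7 C 5 -> on_hand[A=28 B=53 C=51 D=42 E=10] avail[A=28 B=53 C=40 D=40 E=5] open={R3,R4,R6,R7}
Step 11: cancel R6 -> on_hand[A=28 B=53 C=51 D=42 E=10] avail[A=28 B=53 C=40 D=40 E=10] open={R3,R4,R7}
Step 12: reserve R8 D 3 -> on_hand[A=28 B=53 C=51 D=42 E=10] avail[A=28 B=53 C=40 D=37 E=10] open={R3,R4,R7,R8}
Step 13: reserve R9 C 3 -> on_hand[A=28 B=53 C=51 D=42 E=10] avail[A=28 B=53 C=37 D=37 E=10] open={R3,R4,R7,R8,R9}

Answer: A: 28
B: 53
C: 37
D: 37
E: 10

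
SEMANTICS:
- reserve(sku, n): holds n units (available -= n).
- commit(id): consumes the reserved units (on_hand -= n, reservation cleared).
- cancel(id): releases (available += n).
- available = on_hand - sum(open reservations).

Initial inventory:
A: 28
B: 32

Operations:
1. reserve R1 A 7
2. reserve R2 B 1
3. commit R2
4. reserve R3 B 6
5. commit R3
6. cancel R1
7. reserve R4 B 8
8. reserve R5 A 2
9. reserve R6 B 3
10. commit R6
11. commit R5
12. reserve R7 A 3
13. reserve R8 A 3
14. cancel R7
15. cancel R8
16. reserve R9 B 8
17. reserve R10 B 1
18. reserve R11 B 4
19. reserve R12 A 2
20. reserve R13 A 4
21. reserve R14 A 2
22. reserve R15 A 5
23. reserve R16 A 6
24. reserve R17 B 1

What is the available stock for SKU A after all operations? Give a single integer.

Step 1: reserve R1 A 7 -> on_hand[A=28 B=32] avail[A=21 B=32] open={R1}
Step 2: reserve R2 B 1 -> on_hand[A=28 B=32] avail[A=21 B=31] open={R1,R2}
Step 3: commit R2 -> on_hand[A=28 B=31] avail[A=21 B=31] open={R1}
Step 4: reserve R3 B 6 -> on_hand[A=28 B=31] avail[A=21 B=25] open={R1,R3}
Step 5: commit R3 -> on_hand[A=28 B=25] avail[A=21 B=25] open={R1}
Step 6: cancel R1 -> on_hand[A=28 B=25] avail[A=28 B=25] open={}
Step 7: reserve R4 B 8 -> on_hand[A=28 B=25] avail[A=28 B=17] open={R4}
Step 8: reserve R5 A 2 -> on_hand[A=28 B=25] avail[A=26 B=17] open={R4,R5}
Step 9: reserve R6 B 3 -> on_hand[A=28 B=25] avail[A=26 B=14] open={R4,R5,R6}
Step 10: commit R6 -> on_hand[A=28 B=22] avail[A=26 B=14] open={R4,R5}
Step 11: commit R5 -> on_hand[A=26 B=22] avail[A=26 B=14] open={R4}
Step 12: reserve R7 A 3 -> on_hand[A=26 B=22] avail[A=23 B=14] open={R4,R7}
Step 13: reserve R8 A 3 -> on_hand[A=26 B=22] avail[A=20 B=14] open={R4,R7,R8}
Step 14: cancel R7 -> on_hand[A=26 B=22] avail[A=23 B=14] open={R4,R8}
Step 15: cancel R8 -> on_hand[A=26 B=22] avail[A=26 B=14] open={R4}
Step 16: reserve R9 B 8 -> on_hand[A=26 B=22] avail[A=26 B=6] open={R4,R9}
Step 17: reserve R10 B 1 -> on_hand[A=26 B=22] avail[A=26 B=5] open={R10,R4,R9}
Step 18: reserve R11 B 4 -> on_hand[A=26 B=22] avail[A=26 B=1] open={R10,R11,R4,R9}
Step 19: reserve R12 A 2 -> on_hand[A=26 B=22] avail[A=24 B=1] open={R10,R11,R12,R4,R9}
Step 20: reserve R13 A 4 -> on_hand[A=26 B=22] avail[A=20 B=1] open={R10,R11,R12,R13,R4,R9}
Step 21: reserve R14 A 2 -> on_hand[A=26 B=22] avail[A=18 B=1] open={R10,R11,R12,R13,R14,R4,R9}
Step 22: reserve R15 A 5 -> on_hand[A=26 B=22] avail[A=13 B=1] open={R10,R11,R12,R13,R14,R15,R4,R9}
Step 23: reserve R16 A 6 -> on_hand[A=26 B=22] avail[A=7 B=1] open={R10,R11,R12,R13,R14,R15,R16,R4,R9}
Step 24: reserve R17 B 1 -> on_hand[A=26 B=22] avail[A=7 B=0] open={R10,R11,R12,R13,R14,R15,R16,R17,R4,R9}
Final available[A] = 7

Answer: 7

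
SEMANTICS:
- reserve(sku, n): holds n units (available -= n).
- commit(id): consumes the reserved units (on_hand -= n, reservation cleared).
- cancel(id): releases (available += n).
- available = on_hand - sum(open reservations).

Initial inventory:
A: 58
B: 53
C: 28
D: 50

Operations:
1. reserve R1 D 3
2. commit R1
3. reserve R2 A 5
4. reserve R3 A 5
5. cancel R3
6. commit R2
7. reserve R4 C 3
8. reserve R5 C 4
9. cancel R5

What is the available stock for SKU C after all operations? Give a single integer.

Answer: 25

Derivation:
Step 1: reserve R1 D 3 -> on_hand[A=58 B=53 C=28 D=50] avail[A=58 B=53 C=28 D=47] open={R1}
Step 2: commit R1 -> on_hand[A=58 B=53 C=28 D=47] avail[A=58 B=53 C=28 D=47] open={}
Step 3: reserve R2 A 5 -> on_hand[A=58 B=53 C=28 D=47] avail[A=53 B=53 C=28 D=47] open={R2}
Step 4: reserve R3 A 5 -> on_hand[A=58 B=53 C=28 D=47] avail[A=48 B=53 C=28 D=47] open={R2,R3}
Step 5: cancel R3 -> on_hand[A=58 B=53 C=28 D=47] avail[A=53 B=53 C=28 D=47] open={R2}
Step 6: commit R2 -> on_hand[A=53 B=53 C=28 D=47] avail[A=53 B=53 C=28 D=47] open={}
Step 7: reserve R4 C 3 -> on_hand[A=53 B=53 C=28 D=47] avail[A=53 B=53 C=25 D=47] open={R4}
Step 8: reserve R5 C 4 -> on_hand[A=53 B=53 C=28 D=47] avail[A=53 B=53 C=21 D=47] open={R4,R5}
Step 9: cancel R5 -> on_hand[A=53 B=53 C=28 D=47] avail[A=53 B=53 C=25 D=47] open={R4}
Final available[C] = 25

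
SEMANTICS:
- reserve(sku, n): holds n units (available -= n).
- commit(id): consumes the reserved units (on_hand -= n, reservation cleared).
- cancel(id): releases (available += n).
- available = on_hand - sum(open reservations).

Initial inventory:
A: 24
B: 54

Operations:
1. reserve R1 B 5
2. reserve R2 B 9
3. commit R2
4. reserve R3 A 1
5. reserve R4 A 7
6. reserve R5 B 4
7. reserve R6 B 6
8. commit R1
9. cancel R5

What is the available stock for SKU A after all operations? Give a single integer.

Step 1: reserve R1 B 5 -> on_hand[A=24 B=54] avail[A=24 B=49] open={R1}
Step 2: reserve R2 B 9 -> on_hand[A=24 B=54] avail[A=24 B=40] open={R1,R2}
Step 3: commit R2 -> on_hand[A=24 B=45] avail[A=24 B=40] open={R1}
Step 4: reserve R3 A 1 -> on_hand[A=24 B=45] avail[A=23 B=40] open={R1,R3}
Step 5: reserve R4 A 7 -> on_hand[A=24 B=45] avail[A=16 B=40] open={R1,R3,R4}
Step 6: reserve R5 B 4 -> on_hand[A=24 B=45] avail[A=16 B=36] open={R1,R3,R4,R5}
Step 7: reserve R6 B 6 -> on_hand[A=24 B=45] avail[A=16 B=30] open={R1,R3,R4,R5,R6}
Step 8: commit R1 -> on_hand[A=24 B=40] avail[A=16 B=30] open={R3,R4,R5,R6}
Step 9: cancel R5 -> on_hand[A=24 B=40] avail[A=16 B=34] open={R3,R4,R6}
Final available[A] = 16

Answer: 16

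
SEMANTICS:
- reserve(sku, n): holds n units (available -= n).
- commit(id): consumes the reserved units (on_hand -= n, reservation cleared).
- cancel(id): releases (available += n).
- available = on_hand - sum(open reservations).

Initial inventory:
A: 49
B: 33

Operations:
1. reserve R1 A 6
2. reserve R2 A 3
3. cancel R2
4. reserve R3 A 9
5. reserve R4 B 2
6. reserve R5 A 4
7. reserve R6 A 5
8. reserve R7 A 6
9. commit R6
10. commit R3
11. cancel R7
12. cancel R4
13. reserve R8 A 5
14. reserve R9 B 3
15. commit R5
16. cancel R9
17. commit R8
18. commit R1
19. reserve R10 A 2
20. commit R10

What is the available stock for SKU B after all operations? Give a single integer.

Step 1: reserve R1 A 6 -> on_hand[A=49 B=33] avail[A=43 B=33] open={R1}
Step 2: reserve R2 A 3 -> on_hand[A=49 B=33] avail[A=40 B=33] open={R1,R2}
Step 3: cancel R2 -> on_hand[A=49 B=33] avail[A=43 B=33] open={R1}
Step 4: reserve R3 A 9 -> on_hand[A=49 B=33] avail[A=34 B=33] open={R1,R3}
Step 5: reserve R4 B 2 -> on_hand[A=49 B=33] avail[A=34 B=31] open={R1,R3,R4}
Step 6: reserve R5 A 4 -> on_hand[A=49 B=33] avail[A=30 B=31] open={R1,R3,R4,R5}
Step 7: reserve R6 A 5 -> on_hand[A=49 B=33] avail[A=25 B=31] open={R1,R3,R4,R5,R6}
Step 8: reserve R7 A 6 -> on_hand[A=49 B=33] avail[A=19 B=31] open={R1,R3,R4,R5,R6,R7}
Step 9: commit R6 -> on_hand[A=44 B=33] avail[A=19 B=31] open={R1,R3,R4,R5,R7}
Step 10: commit R3 -> on_hand[A=35 B=33] avail[A=19 B=31] open={R1,R4,R5,R7}
Step 11: cancel R7 -> on_hand[A=35 B=33] avail[A=25 B=31] open={R1,R4,R5}
Step 12: cancel R4 -> on_hand[A=35 B=33] avail[A=25 B=33] open={R1,R5}
Step 13: reserve R8 A 5 -> on_hand[A=35 B=33] avail[A=20 B=33] open={R1,R5,R8}
Step 14: reserve R9 B 3 -> on_hand[A=35 B=33] avail[A=20 B=30] open={R1,R5,R8,R9}
Step 15: commit R5 -> on_hand[A=31 B=33] avail[A=20 B=30] open={R1,R8,R9}
Step 16: cancel R9 -> on_hand[A=31 B=33] avail[A=20 B=33] open={R1,R8}
Step 17: commit R8 -> on_hand[A=26 B=33] avail[A=20 B=33] open={R1}
Step 18: commit R1 -> on_hand[A=20 B=33] avail[A=20 B=33] open={}
Step 19: reserve R10 A 2 -> on_hand[A=20 B=33] avail[A=18 B=33] open={R10}
Step 20: commit R10 -> on_hand[A=18 B=33] avail[A=18 B=33] open={}
Final available[B] = 33

Answer: 33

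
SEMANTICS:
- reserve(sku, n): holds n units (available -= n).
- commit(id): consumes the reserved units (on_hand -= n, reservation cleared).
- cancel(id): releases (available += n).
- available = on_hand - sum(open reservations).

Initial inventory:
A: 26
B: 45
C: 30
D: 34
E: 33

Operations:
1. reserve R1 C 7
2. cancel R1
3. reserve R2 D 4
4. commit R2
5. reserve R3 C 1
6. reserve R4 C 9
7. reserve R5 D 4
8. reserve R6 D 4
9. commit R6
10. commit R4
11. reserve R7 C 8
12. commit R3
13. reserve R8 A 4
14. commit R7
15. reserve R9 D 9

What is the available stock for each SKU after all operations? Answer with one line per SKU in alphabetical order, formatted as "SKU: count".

Step 1: reserve R1 C 7 -> on_hand[A=26 B=45 C=30 D=34 E=33] avail[A=26 B=45 C=23 D=34 E=33] open={R1}
Step 2: cancel R1 -> on_hand[A=26 B=45 C=30 D=34 E=33] avail[A=26 B=45 C=30 D=34 E=33] open={}
Step 3: reserve R2 D 4 -> on_hand[A=26 B=45 C=30 D=34 E=33] avail[A=26 B=45 C=30 D=30 E=33] open={R2}
Step 4: commit R2 -> on_hand[A=26 B=45 C=30 D=30 E=33] avail[A=26 B=45 C=30 D=30 E=33] open={}
Step 5: reserve R3 C 1 -> on_hand[A=26 B=45 C=30 D=30 E=33] avail[A=26 B=45 C=29 D=30 E=33] open={R3}
Step 6: reserve R4 C 9 -> on_hand[A=26 B=45 C=30 D=30 E=33] avail[A=26 B=45 C=20 D=30 E=33] open={R3,R4}
Step 7: reserve R5 D 4 -> on_hand[A=26 B=45 C=30 D=30 E=33] avail[A=26 B=45 C=20 D=26 E=33] open={R3,R4,R5}
Step 8: reserve R6 D 4 -> on_hand[A=26 B=45 C=30 D=30 E=33] avail[A=26 B=45 C=20 D=22 E=33] open={R3,R4,R5,R6}
Step 9: commit R6 -> on_hand[A=26 B=45 C=30 D=26 E=33] avail[A=26 B=45 C=20 D=22 E=33] open={R3,R4,R5}
Step 10: commit R4 -> on_hand[A=26 B=45 C=21 D=26 E=33] avail[A=26 B=45 C=20 D=22 E=33] open={R3,R5}
Step 11: reserve R7 C 8 -> on_hand[A=26 B=45 C=21 D=26 E=33] avail[A=26 B=45 C=12 D=22 E=33] open={R3,R5,R7}
Step 12: commit R3 -> on_hand[A=26 B=45 C=20 D=26 E=33] avail[A=26 B=45 C=12 D=22 E=33] open={R5,R7}
Step 13: reserve R8 A 4 -> on_hand[A=26 B=45 C=20 D=26 E=33] avail[A=22 B=45 C=12 D=22 E=33] open={R5,R7,R8}
Step 14: commit R7 -> on_hand[A=26 B=45 C=12 D=26 E=33] avail[A=22 B=45 C=12 D=22 E=33] open={R5,R8}
Step 15: reserve R9 D 9 -> on_hand[A=26 B=45 C=12 D=26 E=33] avail[A=22 B=45 C=12 D=13 E=33] open={R5,R8,R9}

Answer: A: 22
B: 45
C: 12
D: 13
E: 33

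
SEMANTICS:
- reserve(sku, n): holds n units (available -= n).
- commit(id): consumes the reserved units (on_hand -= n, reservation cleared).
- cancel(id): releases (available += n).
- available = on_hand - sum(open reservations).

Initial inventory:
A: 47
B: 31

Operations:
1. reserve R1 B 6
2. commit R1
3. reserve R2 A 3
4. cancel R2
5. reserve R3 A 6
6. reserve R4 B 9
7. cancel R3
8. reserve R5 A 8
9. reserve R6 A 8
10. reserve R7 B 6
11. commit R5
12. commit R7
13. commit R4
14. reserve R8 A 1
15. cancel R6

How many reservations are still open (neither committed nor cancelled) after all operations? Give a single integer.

Step 1: reserve R1 B 6 -> on_hand[A=47 B=31] avail[A=47 B=25] open={R1}
Step 2: commit R1 -> on_hand[A=47 B=25] avail[A=47 B=25] open={}
Step 3: reserve R2 A 3 -> on_hand[A=47 B=25] avail[A=44 B=25] open={R2}
Step 4: cancel R2 -> on_hand[A=47 B=25] avail[A=47 B=25] open={}
Step 5: reserve R3 A 6 -> on_hand[A=47 B=25] avail[A=41 B=25] open={R3}
Step 6: reserve R4 B 9 -> on_hand[A=47 B=25] avail[A=41 B=16] open={R3,R4}
Step 7: cancel R3 -> on_hand[A=47 B=25] avail[A=47 B=16] open={R4}
Step 8: reserve R5 A 8 -> on_hand[A=47 B=25] avail[A=39 B=16] open={R4,R5}
Step 9: reserve R6 A 8 -> on_hand[A=47 B=25] avail[A=31 B=16] open={R4,R5,R6}
Step 10: reserve R7 B 6 -> on_hand[A=47 B=25] avail[A=31 B=10] open={R4,R5,R6,R7}
Step 11: commit R5 -> on_hand[A=39 B=25] avail[A=31 B=10] open={R4,R6,R7}
Step 12: commit R7 -> on_hand[A=39 B=19] avail[A=31 B=10] open={R4,R6}
Step 13: commit R4 -> on_hand[A=39 B=10] avail[A=31 B=10] open={R6}
Step 14: reserve R8 A 1 -> on_hand[A=39 B=10] avail[A=30 B=10] open={R6,R8}
Step 15: cancel R6 -> on_hand[A=39 B=10] avail[A=38 B=10] open={R8}
Open reservations: ['R8'] -> 1

Answer: 1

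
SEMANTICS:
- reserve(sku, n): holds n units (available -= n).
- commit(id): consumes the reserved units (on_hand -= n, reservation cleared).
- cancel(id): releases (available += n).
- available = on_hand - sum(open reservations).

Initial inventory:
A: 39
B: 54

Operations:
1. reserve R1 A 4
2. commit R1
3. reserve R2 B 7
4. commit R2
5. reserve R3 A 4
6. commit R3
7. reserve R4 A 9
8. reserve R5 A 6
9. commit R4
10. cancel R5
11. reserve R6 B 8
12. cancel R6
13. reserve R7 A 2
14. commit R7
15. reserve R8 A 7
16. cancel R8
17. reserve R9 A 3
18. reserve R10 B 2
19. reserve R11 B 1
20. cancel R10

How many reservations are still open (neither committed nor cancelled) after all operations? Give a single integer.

Answer: 2

Derivation:
Step 1: reserve R1 A 4 -> on_hand[A=39 B=54] avail[A=35 B=54] open={R1}
Step 2: commit R1 -> on_hand[A=35 B=54] avail[A=35 B=54] open={}
Step 3: reserve R2 B 7 -> on_hand[A=35 B=54] avail[A=35 B=47] open={R2}
Step 4: commit R2 -> on_hand[A=35 B=47] avail[A=35 B=47] open={}
Step 5: reserve R3 A 4 -> on_hand[A=35 B=47] avail[A=31 B=47] open={R3}
Step 6: commit R3 -> on_hand[A=31 B=47] avail[A=31 B=47] open={}
Step 7: reserve R4 A 9 -> on_hand[A=31 B=47] avail[A=22 B=47] open={R4}
Step 8: reserve R5 A 6 -> on_hand[A=31 B=47] avail[A=16 B=47] open={R4,R5}
Step 9: commit R4 -> on_hand[A=22 B=47] avail[A=16 B=47] open={R5}
Step 10: cancel R5 -> on_hand[A=22 B=47] avail[A=22 B=47] open={}
Step 11: reserve R6 B 8 -> on_hand[A=22 B=47] avail[A=22 B=39] open={R6}
Step 12: cancel R6 -> on_hand[A=22 B=47] avail[A=22 B=47] open={}
Step 13: reserve R7 A 2 -> on_hand[A=22 B=47] avail[A=20 B=47] open={R7}
Step 14: commit R7 -> on_hand[A=20 B=47] avail[A=20 B=47] open={}
Step 15: reserve R8 A 7 -> on_hand[A=20 B=47] avail[A=13 B=47] open={R8}
Step 16: cancel R8 -> on_hand[A=20 B=47] avail[A=20 B=47] open={}
Step 17: reserve R9 A 3 -> on_hand[A=20 B=47] avail[A=17 B=47] open={R9}
Step 18: reserve R10 B 2 -> on_hand[A=20 B=47] avail[A=17 B=45] open={R10,R9}
Step 19: reserve R11 B 1 -> on_hand[A=20 B=47] avail[A=17 B=44] open={R10,R11,R9}
Step 20: cancel R10 -> on_hand[A=20 B=47] avail[A=17 B=46] open={R11,R9}
Open reservations: ['R11', 'R9'] -> 2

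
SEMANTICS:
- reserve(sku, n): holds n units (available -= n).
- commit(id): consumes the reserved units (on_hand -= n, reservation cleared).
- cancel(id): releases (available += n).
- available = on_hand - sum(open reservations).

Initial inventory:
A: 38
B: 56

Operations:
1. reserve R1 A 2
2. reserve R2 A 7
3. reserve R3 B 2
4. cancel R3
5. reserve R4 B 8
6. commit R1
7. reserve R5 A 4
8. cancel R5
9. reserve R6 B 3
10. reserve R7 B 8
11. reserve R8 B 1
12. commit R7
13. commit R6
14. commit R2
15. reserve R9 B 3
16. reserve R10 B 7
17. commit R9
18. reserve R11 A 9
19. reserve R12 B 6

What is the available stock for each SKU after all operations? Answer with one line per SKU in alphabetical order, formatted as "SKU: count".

Answer: A: 20
B: 20

Derivation:
Step 1: reserve R1 A 2 -> on_hand[A=38 B=56] avail[A=36 B=56] open={R1}
Step 2: reserve R2 A 7 -> on_hand[A=38 B=56] avail[A=29 B=56] open={R1,R2}
Step 3: reserve R3 B 2 -> on_hand[A=38 B=56] avail[A=29 B=54] open={R1,R2,R3}
Step 4: cancel R3 -> on_hand[A=38 B=56] avail[A=29 B=56] open={R1,R2}
Step 5: reserve R4 B 8 -> on_hand[A=38 B=56] avail[A=29 B=48] open={R1,R2,R4}
Step 6: commit R1 -> on_hand[A=36 B=56] avail[A=29 B=48] open={R2,R4}
Step 7: reserve R5 A 4 -> on_hand[A=36 B=56] avail[A=25 B=48] open={R2,R4,R5}
Step 8: cancel R5 -> on_hand[A=36 B=56] avail[A=29 B=48] open={R2,R4}
Step 9: reserve R6 B 3 -> on_hand[A=36 B=56] avail[A=29 B=45] open={R2,R4,R6}
Step 10: reserve R7 B 8 -> on_hand[A=36 B=56] avail[A=29 B=37] open={R2,R4,R6,R7}
Step 11: reserve R8 B 1 -> on_hand[A=36 B=56] avail[A=29 B=36] open={R2,R4,R6,R7,R8}
Step 12: commit R7 -> on_hand[A=36 B=48] avail[A=29 B=36] open={R2,R4,R6,R8}
Step 13: commit R6 -> on_hand[A=36 B=45] avail[A=29 B=36] open={R2,R4,R8}
Step 14: commit R2 -> on_hand[A=29 B=45] avail[A=29 B=36] open={R4,R8}
Step 15: reserve R9 B 3 -> on_hand[A=29 B=45] avail[A=29 B=33] open={R4,R8,R9}
Step 16: reserve R10 B 7 -> on_hand[A=29 B=45] avail[A=29 B=26] open={R10,R4,R8,R9}
Step 17: commit R9 -> on_hand[A=29 B=42] avail[A=29 B=26] open={R10,R4,R8}
Step 18: reserve R11 A 9 -> on_hand[A=29 B=42] avail[A=20 B=26] open={R10,R11,R4,R8}
Step 19: reserve R12 B 6 -> on_hand[A=29 B=42] avail[A=20 B=20] open={R10,R11,R12,R4,R8}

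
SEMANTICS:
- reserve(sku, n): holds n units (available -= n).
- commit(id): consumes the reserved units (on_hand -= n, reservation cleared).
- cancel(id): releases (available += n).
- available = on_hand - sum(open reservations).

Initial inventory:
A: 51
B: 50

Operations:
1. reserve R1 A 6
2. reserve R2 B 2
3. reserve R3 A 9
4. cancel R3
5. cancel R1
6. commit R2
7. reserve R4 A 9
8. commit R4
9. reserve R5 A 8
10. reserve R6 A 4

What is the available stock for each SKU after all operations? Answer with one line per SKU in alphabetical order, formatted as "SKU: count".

Step 1: reserve R1 A 6 -> on_hand[A=51 B=50] avail[A=45 B=50] open={R1}
Step 2: reserve R2 B 2 -> on_hand[A=51 B=50] avail[A=45 B=48] open={R1,R2}
Step 3: reserve R3 A 9 -> on_hand[A=51 B=50] avail[A=36 B=48] open={R1,R2,R3}
Step 4: cancel R3 -> on_hand[A=51 B=50] avail[A=45 B=48] open={R1,R2}
Step 5: cancel R1 -> on_hand[A=51 B=50] avail[A=51 B=48] open={R2}
Step 6: commit R2 -> on_hand[A=51 B=48] avail[A=51 B=48] open={}
Step 7: reserve R4 A 9 -> on_hand[A=51 B=48] avail[A=42 B=48] open={R4}
Step 8: commit R4 -> on_hand[A=42 B=48] avail[A=42 B=48] open={}
Step 9: reserve R5 A 8 -> on_hand[A=42 B=48] avail[A=34 B=48] open={R5}
Step 10: reserve R6 A 4 -> on_hand[A=42 B=48] avail[A=30 B=48] open={R5,R6}

Answer: A: 30
B: 48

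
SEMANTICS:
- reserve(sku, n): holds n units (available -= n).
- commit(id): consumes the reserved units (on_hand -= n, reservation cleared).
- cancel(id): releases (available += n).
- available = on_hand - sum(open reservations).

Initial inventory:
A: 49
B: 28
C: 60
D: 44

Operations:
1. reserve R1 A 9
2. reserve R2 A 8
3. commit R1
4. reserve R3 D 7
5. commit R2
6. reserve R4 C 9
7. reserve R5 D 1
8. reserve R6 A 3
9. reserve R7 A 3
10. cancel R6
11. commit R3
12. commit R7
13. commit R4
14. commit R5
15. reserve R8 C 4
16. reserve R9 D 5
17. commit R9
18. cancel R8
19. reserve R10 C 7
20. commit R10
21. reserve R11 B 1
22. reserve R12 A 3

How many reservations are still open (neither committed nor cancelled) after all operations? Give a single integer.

Step 1: reserve R1 A 9 -> on_hand[A=49 B=28 C=60 D=44] avail[A=40 B=28 C=60 D=44] open={R1}
Step 2: reserve R2 A 8 -> on_hand[A=49 B=28 C=60 D=44] avail[A=32 B=28 C=60 D=44] open={R1,R2}
Step 3: commit R1 -> on_hand[A=40 B=28 C=60 D=44] avail[A=32 B=28 C=60 D=44] open={R2}
Step 4: reserve R3 D 7 -> on_hand[A=40 B=28 C=60 D=44] avail[A=32 B=28 C=60 D=37] open={R2,R3}
Step 5: commit R2 -> on_hand[A=32 B=28 C=60 D=44] avail[A=32 B=28 C=60 D=37] open={R3}
Step 6: reserve R4 C 9 -> on_hand[A=32 B=28 C=60 D=44] avail[A=32 B=28 C=51 D=37] open={R3,R4}
Step 7: reserve R5 D 1 -> on_hand[A=32 B=28 C=60 D=44] avail[A=32 B=28 C=51 D=36] open={R3,R4,R5}
Step 8: reserve R6 A 3 -> on_hand[A=32 B=28 C=60 D=44] avail[A=29 B=28 C=51 D=36] open={R3,R4,R5,R6}
Step 9: reserve R7 A 3 -> on_hand[A=32 B=28 C=60 D=44] avail[A=26 B=28 C=51 D=36] open={R3,R4,R5,R6,R7}
Step 10: cancel R6 -> on_hand[A=32 B=28 C=60 D=44] avail[A=29 B=28 C=51 D=36] open={R3,R4,R5,R7}
Step 11: commit R3 -> on_hand[A=32 B=28 C=60 D=37] avail[A=29 B=28 C=51 D=36] open={R4,R5,R7}
Step 12: commit R7 -> on_hand[A=29 B=28 C=60 D=37] avail[A=29 B=28 C=51 D=36] open={R4,R5}
Step 13: commit R4 -> on_hand[A=29 B=28 C=51 D=37] avail[A=29 B=28 C=51 D=36] open={R5}
Step 14: commit R5 -> on_hand[A=29 B=28 C=51 D=36] avail[A=29 B=28 C=51 D=36] open={}
Step 15: reserve R8 C 4 -> on_hand[A=29 B=28 C=51 D=36] avail[A=29 B=28 C=47 D=36] open={R8}
Step 16: reserve R9 D 5 -> on_hand[A=29 B=28 C=51 D=36] avail[A=29 B=28 C=47 D=31] open={R8,R9}
Step 17: commit R9 -> on_hand[A=29 B=28 C=51 D=31] avail[A=29 B=28 C=47 D=31] open={R8}
Step 18: cancel R8 -> on_hand[A=29 B=28 C=51 D=31] avail[A=29 B=28 C=51 D=31] open={}
Step 19: reserve R10 C 7 -> on_hand[A=29 B=28 C=51 D=31] avail[A=29 B=28 C=44 D=31] open={R10}
Step 20: commit R10 -> on_hand[A=29 B=28 C=44 D=31] avail[A=29 B=28 C=44 D=31] open={}
Step 21: reserve R11 B 1 -> on_hand[A=29 B=28 C=44 D=31] avail[A=29 B=27 C=44 D=31] open={R11}
Step 22: reserve R12 A 3 -> on_hand[A=29 B=28 C=44 D=31] avail[A=26 B=27 C=44 D=31] open={R11,R12}
Open reservations: ['R11', 'R12'] -> 2

Answer: 2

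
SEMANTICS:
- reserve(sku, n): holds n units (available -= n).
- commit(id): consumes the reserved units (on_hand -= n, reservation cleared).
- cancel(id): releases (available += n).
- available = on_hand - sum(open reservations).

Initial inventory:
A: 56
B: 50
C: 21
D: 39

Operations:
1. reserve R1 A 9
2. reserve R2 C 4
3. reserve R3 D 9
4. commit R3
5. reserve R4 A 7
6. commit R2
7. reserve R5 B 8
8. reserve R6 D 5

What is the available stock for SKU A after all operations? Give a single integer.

Answer: 40

Derivation:
Step 1: reserve R1 A 9 -> on_hand[A=56 B=50 C=21 D=39] avail[A=47 B=50 C=21 D=39] open={R1}
Step 2: reserve R2 C 4 -> on_hand[A=56 B=50 C=21 D=39] avail[A=47 B=50 C=17 D=39] open={R1,R2}
Step 3: reserve R3 D 9 -> on_hand[A=56 B=50 C=21 D=39] avail[A=47 B=50 C=17 D=30] open={R1,R2,R3}
Step 4: commit R3 -> on_hand[A=56 B=50 C=21 D=30] avail[A=47 B=50 C=17 D=30] open={R1,R2}
Step 5: reserve R4 A 7 -> on_hand[A=56 B=50 C=21 D=30] avail[A=40 B=50 C=17 D=30] open={R1,R2,R4}
Step 6: commit R2 -> on_hand[A=56 B=50 C=17 D=30] avail[A=40 B=50 C=17 D=30] open={R1,R4}
Step 7: reserve R5 B 8 -> on_hand[A=56 B=50 C=17 D=30] avail[A=40 B=42 C=17 D=30] open={R1,R4,R5}
Step 8: reserve R6 D 5 -> on_hand[A=56 B=50 C=17 D=30] avail[A=40 B=42 C=17 D=25] open={R1,R4,R5,R6}
Final available[A] = 40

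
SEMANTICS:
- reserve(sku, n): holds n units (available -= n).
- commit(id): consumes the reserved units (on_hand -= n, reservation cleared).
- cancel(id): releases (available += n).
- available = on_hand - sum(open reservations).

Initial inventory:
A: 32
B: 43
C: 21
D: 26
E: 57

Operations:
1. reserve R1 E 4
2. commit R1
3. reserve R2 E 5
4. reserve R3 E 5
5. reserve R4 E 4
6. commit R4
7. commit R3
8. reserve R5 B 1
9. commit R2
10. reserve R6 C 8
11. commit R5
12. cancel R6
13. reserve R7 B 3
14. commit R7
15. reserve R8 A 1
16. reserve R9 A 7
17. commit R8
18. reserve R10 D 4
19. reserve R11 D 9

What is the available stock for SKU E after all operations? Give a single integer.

Answer: 39

Derivation:
Step 1: reserve R1 E 4 -> on_hand[A=32 B=43 C=21 D=26 E=57] avail[A=32 B=43 C=21 D=26 E=53] open={R1}
Step 2: commit R1 -> on_hand[A=32 B=43 C=21 D=26 E=53] avail[A=32 B=43 C=21 D=26 E=53] open={}
Step 3: reserve R2 E 5 -> on_hand[A=32 B=43 C=21 D=26 E=53] avail[A=32 B=43 C=21 D=26 E=48] open={R2}
Step 4: reserve R3 E 5 -> on_hand[A=32 B=43 C=21 D=26 E=53] avail[A=32 B=43 C=21 D=26 E=43] open={R2,R3}
Step 5: reserve R4 E 4 -> on_hand[A=32 B=43 C=21 D=26 E=53] avail[A=32 B=43 C=21 D=26 E=39] open={R2,R3,R4}
Step 6: commit R4 -> on_hand[A=32 B=43 C=21 D=26 E=49] avail[A=32 B=43 C=21 D=26 E=39] open={R2,R3}
Step 7: commit R3 -> on_hand[A=32 B=43 C=21 D=26 E=44] avail[A=32 B=43 C=21 D=26 E=39] open={R2}
Step 8: reserve R5 B 1 -> on_hand[A=32 B=43 C=21 D=26 E=44] avail[A=32 B=42 C=21 D=26 E=39] open={R2,R5}
Step 9: commit R2 -> on_hand[A=32 B=43 C=21 D=26 E=39] avail[A=32 B=42 C=21 D=26 E=39] open={R5}
Step 10: reserve R6 C 8 -> on_hand[A=32 B=43 C=21 D=26 E=39] avail[A=32 B=42 C=13 D=26 E=39] open={R5,R6}
Step 11: commit R5 -> on_hand[A=32 B=42 C=21 D=26 E=39] avail[A=32 B=42 C=13 D=26 E=39] open={R6}
Step 12: cancel R6 -> on_hand[A=32 B=42 C=21 D=26 E=39] avail[A=32 B=42 C=21 D=26 E=39] open={}
Step 13: reserve R7 B 3 -> on_hand[A=32 B=42 C=21 D=26 E=39] avail[A=32 B=39 C=21 D=26 E=39] open={R7}
Step 14: commit R7 -> on_hand[A=32 B=39 C=21 D=26 E=39] avail[A=32 B=39 C=21 D=26 E=39] open={}
Step 15: reserve R8 A 1 -> on_hand[A=32 B=39 C=21 D=26 E=39] avail[A=31 B=39 C=21 D=26 E=39] open={R8}
Step 16: reserve R9 A 7 -> on_hand[A=32 B=39 C=21 D=26 E=39] avail[A=24 B=39 C=21 D=26 E=39] open={R8,R9}
Step 17: commit R8 -> on_hand[A=31 B=39 C=21 D=26 E=39] avail[A=24 B=39 C=21 D=26 E=39] open={R9}
Step 18: reserve R10 D 4 -> on_hand[A=31 B=39 C=21 D=26 E=39] avail[A=24 B=39 C=21 D=22 E=39] open={R10,R9}
Step 19: reserve R11 D 9 -> on_hand[A=31 B=39 C=21 D=26 E=39] avail[A=24 B=39 C=21 D=13 E=39] open={R10,R11,R9}
Final available[E] = 39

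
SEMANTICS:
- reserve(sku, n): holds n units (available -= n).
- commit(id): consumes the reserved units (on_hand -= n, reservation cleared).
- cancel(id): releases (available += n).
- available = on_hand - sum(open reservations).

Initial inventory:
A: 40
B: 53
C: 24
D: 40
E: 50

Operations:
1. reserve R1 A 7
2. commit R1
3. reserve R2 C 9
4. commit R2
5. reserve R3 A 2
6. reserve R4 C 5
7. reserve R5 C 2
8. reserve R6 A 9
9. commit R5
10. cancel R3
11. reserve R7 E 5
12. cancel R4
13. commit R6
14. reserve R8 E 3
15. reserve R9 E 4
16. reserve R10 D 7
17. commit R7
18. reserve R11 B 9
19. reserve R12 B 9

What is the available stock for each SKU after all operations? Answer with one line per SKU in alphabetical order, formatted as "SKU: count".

Step 1: reserve R1 A 7 -> on_hand[A=40 B=53 C=24 D=40 E=50] avail[A=33 B=53 C=24 D=40 E=50] open={R1}
Step 2: commit R1 -> on_hand[A=33 B=53 C=24 D=40 E=50] avail[A=33 B=53 C=24 D=40 E=50] open={}
Step 3: reserve R2 C 9 -> on_hand[A=33 B=53 C=24 D=40 E=50] avail[A=33 B=53 C=15 D=40 E=50] open={R2}
Step 4: commit R2 -> on_hand[A=33 B=53 C=15 D=40 E=50] avail[A=33 B=53 C=15 D=40 E=50] open={}
Step 5: reserve R3 A 2 -> on_hand[A=33 B=53 C=15 D=40 E=50] avail[A=31 B=53 C=15 D=40 E=50] open={R3}
Step 6: reserve R4 C 5 -> on_hand[A=33 B=53 C=15 D=40 E=50] avail[A=31 B=53 C=10 D=40 E=50] open={R3,R4}
Step 7: reserve R5 C 2 -> on_hand[A=33 B=53 C=15 D=40 E=50] avail[A=31 B=53 C=8 D=40 E=50] open={R3,R4,R5}
Step 8: reserve R6 A 9 -> on_hand[A=33 B=53 C=15 D=40 E=50] avail[A=22 B=53 C=8 D=40 E=50] open={R3,R4,R5,R6}
Step 9: commit R5 -> on_hand[A=33 B=53 C=13 D=40 E=50] avail[A=22 B=53 C=8 D=40 E=50] open={R3,R4,R6}
Step 10: cancel R3 -> on_hand[A=33 B=53 C=13 D=40 E=50] avail[A=24 B=53 C=8 D=40 E=50] open={R4,R6}
Step 11: reserve R7 E 5 -> on_hand[A=33 B=53 C=13 D=40 E=50] avail[A=24 B=53 C=8 D=40 E=45] open={R4,R6,R7}
Step 12: cancel R4 -> on_hand[A=33 B=53 C=13 D=40 E=50] avail[A=24 B=53 C=13 D=40 E=45] open={R6,R7}
Step 13: commit R6 -> on_hand[A=24 B=53 C=13 D=40 E=50] avail[A=24 B=53 C=13 D=40 E=45] open={R7}
Step 14: reserve R8 E 3 -> on_hand[A=24 B=53 C=13 D=40 E=50] avail[A=24 B=53 C=13 D=40 E=42] open={R7,R8}
Step 15: reserve R9 E 4 -> on_hand[A=24 B=53 C=13 D=40 E=50] avail[A=24 B=53 C=13 D=40 E=38] open={R7,R8,R9}
Step 16: reserve R10 D 7 -> on_hand[A=24 B=53 C=13 D=40 E=50] avail[A=24 B=53 C=13 D=33 E=38] open={R10,R7,R8,R9}
Step 17: commit R7 -> on_hand[A=24 B=53 C=13 D=40 E=45] avail[A=24 B=53 C=13 D=33 E=38] open={R10,R8,R9}
Step 18: reserve R11 B 9 -> on_hand[A=24 B=53 C=13 D=40 E=45] avail[A=24 B=44 C=13 D=33 E=38] open={R10,R11,R8,R9}
Step 19: reserve R12 B 9 -> on_hand[A=24 B=53 C=13 D=40 E=45] avail[A=24 B=35 C=13 D=33 E=38] open={R10,R11,R12,R8,R9}

Answer: A: 24
B: 35
C: 13
D: 33
E: 38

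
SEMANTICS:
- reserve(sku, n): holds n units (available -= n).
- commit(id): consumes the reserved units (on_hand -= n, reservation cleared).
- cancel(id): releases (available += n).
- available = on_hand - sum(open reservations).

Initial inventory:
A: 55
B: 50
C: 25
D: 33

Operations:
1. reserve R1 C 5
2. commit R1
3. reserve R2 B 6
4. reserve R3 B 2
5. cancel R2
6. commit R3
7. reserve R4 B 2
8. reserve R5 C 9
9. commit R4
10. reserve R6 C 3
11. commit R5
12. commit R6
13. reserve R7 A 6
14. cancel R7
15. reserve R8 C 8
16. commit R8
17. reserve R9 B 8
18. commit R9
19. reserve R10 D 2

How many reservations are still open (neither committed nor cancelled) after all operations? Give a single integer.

Answer: 1

Derivation:
Step 1: reserve R1 C 5 -> on_hand[A=55 B=50 C=25 D=33] avail[A=55 B=50 C=20 D=33] open={R1}
Step 2: commit R1 -> on_hand[A=55 B=50 C=20 D=33] avail[A=55 B=50 C=20 D=33] open={}
Step 3: reserve R2 B 6 -> on_hand[A=55 B=50 C=20 D=33] avail[A=55 B=44 C=20 D=33] open={R2}
Step 4: reserve R3 B 2 -> on_hand[A=55 B=50 C=20 D=33] avail[A=55 B=42 C=20 D=33] open={R2,R3}
Step 5: cancel R2 -> on_hand[A=55 B=50 C=20 D=33] avail[A=55 B=48 C=20 D=33] open={R3}
Step 6: commit R3 -> on_hand[A=55 B=48 C=20 D=33] avail[A=55 B=48 C=20 D=33] open={}
Step 7: reserve R4 B 2 -> on_hand[A=55 B=48 C=20 D=33] avail[A=55 B=46 C=20 D=33] open={R4}
Step 8: reserve R5 C 9 -> on_hand[A=55 B=48 C=20 D=33] avail[A=55 B=46 C=11 D=33] open={R4,R5}
Step 9: commit R4 -> on_hand[A=55 B=46 C=20 D=33] avail[A=55 B=46 C=11 D=33] open={R5}
Step 10: reserve R6 C 3 -> on_hand[A=55 B=46 C=20 D=33] avail[A=55 B=46 C=8 D=33] open={R5,R6}
Step 11: commit R5 -> on_hand[A=55 B=46 C=11 D=33] avail[A=55 B=46 C=8 D=33] open={R6}
Step 12: commit R6 -> on_hand[A=55 B=46 C=8 D=33] avail[A=55 B=46 C=8 D=33] open={}
Step 13: reserve R7 A 6 -> on_hand[A=55 B=46 C=8 D=33] avail[A=49 B=46 C=8 D=33] open={R7}
Step 14: cancel R7 -> on_hand[A=55 B=46 C=8 D=33] avail[A=55 B=46 C=8 D=33] open={}
Step 15: reserve R8 C 8 -> on_hand[A=55 B=46 C=8 D=33] avail[A=55 B=46 C=0 D=33] open={R8}
Step 16: commit R8 -> on_hand[A=55 B=46 C=0 D=33] avail[A=55 B=46 C=0 D=33] open={}
Step 17: reserve R9 B 8 -> on_hand[A=55 B=46 C=0 D=33] avail[A=55 B=38 C=0 D=33] open={R9}
Step 18: commit R9 -> on_hand[A=55 B=38 C=0 D=33] avail[A=55 B=38 C=0 D=33] open={}
Step 19: reserve R10 D 2 -> on_hand[A=55 B=38 C=0 D=33] avail[A=55 B=38 C=0 D=31] open={R10}
Open reservations: ['R10'] -> 1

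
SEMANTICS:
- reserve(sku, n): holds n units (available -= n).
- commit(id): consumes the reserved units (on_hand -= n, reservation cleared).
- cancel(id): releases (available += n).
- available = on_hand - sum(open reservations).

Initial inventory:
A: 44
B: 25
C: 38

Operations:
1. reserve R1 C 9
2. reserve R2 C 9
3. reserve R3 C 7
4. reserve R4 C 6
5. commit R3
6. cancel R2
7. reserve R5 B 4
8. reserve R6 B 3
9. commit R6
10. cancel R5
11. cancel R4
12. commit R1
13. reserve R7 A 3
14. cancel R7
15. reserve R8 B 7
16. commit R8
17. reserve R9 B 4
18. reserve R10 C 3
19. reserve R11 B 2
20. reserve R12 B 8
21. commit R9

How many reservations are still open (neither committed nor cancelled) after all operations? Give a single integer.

Step 1: reserve R1 C 9 -> on_hand[A=44 B=25 C=38] avail[A=44 B=25 C=29] open={R1}
Step 2: reserve R2 C 9 -> on_hand[A=44 B=25 C=38] avail[A=44 B=25 C=20] open={R1,R2}
Step 3: reserve R3 C 7 -> on_hand[A=44 B=25 C=38] avail[A=44 B=25 C=13] open={R1,R2,R3}
Step 4: reserve R4 C 6 -> on_hand[A=44 B=25 C=38] avail[A=44 B=25 C=7] open={R1,R2,R3,R4}
Step 5: commit R3 -> on_hand[A=44 B=25 C=31] avail[A=44 B=25 C=7] open={R1,R2,R4}
Step 6: cancel R2 -> on_hand[A=44 B=25 C=31] avail[A=44 B=25 C=16] open={R1,R4}
Step 7: reserve R5 B 4 -> on_hand[A=44 B=25 C=31] avail[A=44 B=21 C=16] open={R1,R4,R5}
Step 8: reserve R6 B 3 -> on_hand[A=44 B=25 C=31] avail[A=44 B=18 C=16] open={R1,R4,R5,R6}
Step 9: commit R6 -> on_hand[A=44 B=22 C=31] avail[A=44 B=18 C=16] open={R1,R4,R5}
Step 10: cancel R5 -> on_hand[A=44 B=22 C=31] avail[A=44 B=22 C=16] open={R1,R4}
Step 11: cancel R4 -> on_hand[A=44 B=22 C=31] avail[A=44 B=22 C=22] open={R1}
Step 12: commit R1 -> on_hand[A=44 B=22 C=22] avail[A=44 B=22 C=22] open={}
Step 13: reserve R7 A 3 -> on_hand[A=44 B=22 C=22] avail[A=41 B=22 C=22] open={R7}
Step 14: cancel R7 -> on_hand[A=44 B=22 C=22] avail[A=44 B=22 C=22] open={}
Step 15: reserve R8 B 7 -> on_hand[A=44 B=22 C=22] avail[A=44 B=15 C=22] open={R8}
Step 16: commit R8 -> on_hand[A=44 B=15 C=22] avail[A=44 B=15 C=22] open={}
Step 17: reserve R9 B 4 -> on_hand[A=44 B=15 C=22] avail[A=44 B=11 C=22] open={R9}
Step 18: reserve R10 C 3 -> on_hand[A=44 B=15 C=22] avail[A=44 B=11 C=19] open={R10,R9}
Step 19: reserve R11 B 2 -> on_hand[A=44 B=15 C=22] avail[A=44 B=9 C=19] open={R10,R11,R9}
Step 20: reserve R12 B 8 -> on_hand[A=44 B=15 C=22] avail[A=44 B=1 C=19] open={R10,R11,R12,R9}
Step 21: commit R9 -> on_hand[A=44 B=11 C=22] avail[A=44 B=1 C=19] open={R10,R11,R12}
Open reservations: ['R10', 'R11', 'R12'] -> 3

Answer: 3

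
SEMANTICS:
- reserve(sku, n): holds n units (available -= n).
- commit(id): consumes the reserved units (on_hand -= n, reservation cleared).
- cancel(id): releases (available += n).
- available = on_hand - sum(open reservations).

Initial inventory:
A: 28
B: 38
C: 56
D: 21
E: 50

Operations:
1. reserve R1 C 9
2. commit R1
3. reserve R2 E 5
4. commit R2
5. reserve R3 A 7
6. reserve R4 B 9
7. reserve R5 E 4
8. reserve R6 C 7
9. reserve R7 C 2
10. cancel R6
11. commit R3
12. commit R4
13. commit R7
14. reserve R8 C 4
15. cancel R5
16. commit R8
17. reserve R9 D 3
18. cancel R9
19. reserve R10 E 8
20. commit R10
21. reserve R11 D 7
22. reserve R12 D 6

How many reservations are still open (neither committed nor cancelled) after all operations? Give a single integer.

Answer: 2

Derivation:
Step 1: reserve R1 C 9 -> on_hand[A=28 B=38 C=56 D=21 E=50] avail[A=28 B=38 C=47 D=21 E=50] open={R1}
Step 2: commit R1 -> on_hand[A=28 B=38 C=47 D=21 E=50] avail[A=28 B=38 C=47 D=21 E=50] open={}
Step 3: reserve R2 E 5 -> on_hand[A=28 B=38 C=47 D=21 E=50] avail[A=28 B=38 C=47 D=21 E=45] open={R2}
Step 4: commit R2 -> on_hand[A=28 B=38 C=47 D=21 E=45] avail[A=28 B=38 C=47 D=21 E=45] open={}
Step 5: reserve R3 A 7 -> on_hand[A=28 B=38 C=47 D=21 E=45] avail[A=21 B=38 C=47 D=21 E=45] open={R3}
Step 6: reserve R4 B 9 -> on_hand[A=28 B=38 C=47 D=21 E=45] avail[A=21 B=29 C=47 D=21 E=45] open={R3,R4}
Step 7: reserve R5 E 4 -> on_hand[A=28 B=38 C=47 D=21 E=45] avail[A=21 B=29 C=47 D=21 E=41] open={R3,R4,R5}
Step 8: reserve R6 C 7 -> on_hand[A=28 B=38 C=47 D=21 E=45] avail[A=21 B=29 C=40 D=21 E=41] open={R3,R4,R5,R6}
Step 9: reserve R7 C 2 -> on_hand[A=28 B=38 C=47 D=21 E=45] avail[A=21 B=29 C=38 D=21 E=41] open={R3,R4,R5,R6,R7}
Step 10: cancel R6 -> on_hand[A=28 B=38 C=47 D=21 E=45] avail[A=21 B=29 C=45 D=21 E=41] open={R3,R4,R5,R7}
Step 11: commit R3 -> on_hand[A=21 B=38 C=47 D=21 E=45] avail[A=21 B=29 C=45 D=21 E=41] open={R4,R5,R7}
Step 12: commit R4 -> on_hand[A=21 B=29 C=47 D=21 E=45] avail[A=21 B=29 C=45 D=21 E=41] open={R5,R7}
Step 13: commit R7 -> on_hand[A=21 B=29 C=45 D=21 E=45] avail[A=21 B=29 C=45 D=21 E=41] open={R5}
Step 14: reserve R8 C 4 -> on_hand[A=21 B=29 C=45 D=21 E=45] avail[A=21 B=29 C=41 D=21 E=41] open={R5,R8}
Step 15: cancel R5 -> on_hand[A=21 B=29 C=45 D=21 E=45] avail[A=21 B=29 C=41 D=21 E=45] open={R8}
Step 16: commit R8 -> on_hand[A=21 B=29 C=41 D=21 E=45] avail[A=21 B=29 C=41 D=21 E=45] open={}
Step 17: reserve R9 D 3 -> on_hand[A=21 B=29 C=41 D=21 E=45] avail[A=21 B=29 C=41 D=18 E=45] open={R9}
Step 18: cancel R9 -> on_hand[A=21 B=29 C=41 D=21 E=45] avail[A=21 B=29 C=41 D=21 E=45] open={}
Step 19: reserve R10 E 8 -> on_hand[A=21 B=29 C=41 D=21 E=45] avail[A=21 B=29 C=41 D=21 E=37] open={R10}
Step 20: commit R10 -> on_hand[A=21 B=29 C=41 D=21 E=37] avail[A=21 B=29 C=41 D=21 E=37] open={}
Step 21: reserve R11 D 7 -> on_hand[A=21 B=29 C=41 D=21 E=37] avail[A=21 B=29 C=41 D=14 E=37] open={R11}
Step 22: reserve R12 D 6 -> on_hand[A=21 B=29 C=41 D=21 E=37] avail[A=21 B=29 C=41 D=8 E=37] open={R11,R12}
Open reservations: ['R11', 'R12'] -> 2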